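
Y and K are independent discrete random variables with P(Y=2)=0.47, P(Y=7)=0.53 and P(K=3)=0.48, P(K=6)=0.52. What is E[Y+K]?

E[Y+K] = Σ_y Σ_k (y+k) · P(Y=y)P(K=k)
 = 5·0.2256 + 8·0.2444 + 10·0.2544 + 13·0.2756
 = 1.128 + 1.9552 + 2.544 + 3.5828
 = 9.21

9.21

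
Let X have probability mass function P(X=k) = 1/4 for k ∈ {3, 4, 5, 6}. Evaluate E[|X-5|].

1

E[|X-5|] = Σ |x-5|·P(X=x)
 = 2·1/4 + 1·1/4 + 0·1/4 + 1·1/4
 = 1/2 + 1/4 + 0 + 1/4
 = 1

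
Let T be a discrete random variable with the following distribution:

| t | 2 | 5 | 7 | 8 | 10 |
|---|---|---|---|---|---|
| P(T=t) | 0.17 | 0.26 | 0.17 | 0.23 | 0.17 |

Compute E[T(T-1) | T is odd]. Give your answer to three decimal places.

28.698

P(T is odd) = 0.26 + 0.17 = 0.43.
E[T(T-1) | T is odd] = [20·0.26 + 42·0.17] / 0.43
 = 12.34 / 0.43
 = 1234/43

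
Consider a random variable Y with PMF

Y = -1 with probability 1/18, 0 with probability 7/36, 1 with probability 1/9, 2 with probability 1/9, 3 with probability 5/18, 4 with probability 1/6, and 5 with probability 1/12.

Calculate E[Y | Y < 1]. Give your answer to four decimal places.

P(Y < 1) = 1/18 + 7/36 = 1/4.
E[Y | Y < 1] = [(-1)·1/18 + 0·7/36] / (1/4)
 = -1/18 / (1/4)
 = -2/9

-0.2222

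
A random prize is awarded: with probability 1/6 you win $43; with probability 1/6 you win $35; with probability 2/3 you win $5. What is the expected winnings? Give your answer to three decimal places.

E[payout] = 43·1/6 + 35·1/6 + 5·2/3
 = 43/6 + 35/6 + 10/3
 = 49/3

16.333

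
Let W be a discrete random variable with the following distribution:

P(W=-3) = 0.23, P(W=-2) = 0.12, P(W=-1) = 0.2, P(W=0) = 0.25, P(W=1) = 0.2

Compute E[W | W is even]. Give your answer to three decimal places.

-0.649

P(W is even) = 0.12 + 0.25 = 0.37.
E[W | W is even] = [(-2)·0.12 + 0·0.25] / 0.37
 = -0.24 / 0.37
 = -24/37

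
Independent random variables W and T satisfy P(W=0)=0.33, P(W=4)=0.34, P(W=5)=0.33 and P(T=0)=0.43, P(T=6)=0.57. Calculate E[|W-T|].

E[|W-T|] = Σ_w Σ_t |w-t| · P(W=w)P(T=t)
 = 0·0.1419 + 6·0.1881 + 4·0.1462 + 2·0.1938 + 5·0.1419 + 1·0.1881
 = 0 + 1.1286 + 0.5848 + 0.3876 + 0.7095 + 0.1881
 = 2.9986

2.9986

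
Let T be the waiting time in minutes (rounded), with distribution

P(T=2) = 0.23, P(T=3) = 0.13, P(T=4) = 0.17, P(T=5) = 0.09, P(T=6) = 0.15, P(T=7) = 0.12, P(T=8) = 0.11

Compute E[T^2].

E[T^2] = Σ t^2·P(T=t)
 = 4·0.23 + 9·0.13 + 16·0.17 + 25·0.09 + 36·0.15 + 49·0.12 + 64·0.11
 = 0.92 + 1.17 + 2.72 + 2.25 + 5.4 + 5.88 + 7.04
 = 25.38

25.38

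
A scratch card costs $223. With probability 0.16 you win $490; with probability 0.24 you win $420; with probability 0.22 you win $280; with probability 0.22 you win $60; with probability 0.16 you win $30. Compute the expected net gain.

E[payout] = 490·0.16 + 420·0.24 + 280·0.22 + 60·0.22 + 30·0.16
 = 78.4 + 100.8 + 61.6 + 13.2 + 4.8
 = 258.8
Net = 258.8 - 223 = 35.8

35.8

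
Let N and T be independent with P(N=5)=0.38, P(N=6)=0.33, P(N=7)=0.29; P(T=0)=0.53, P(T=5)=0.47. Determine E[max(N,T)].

E[max(N,T)] = Σ_n Σ_t max(n,t) · P(N=n)P(T=t)
 = 5·0.2014 + 5·0.1786 + 6·0.1749 + 6·0.1551 + 7·0.1537 + 7·0.1363
 = 1.007 + 0.893 + 1.0494 + 0.9306 + 1.0759 + 0.9541
 = 5.91

5.91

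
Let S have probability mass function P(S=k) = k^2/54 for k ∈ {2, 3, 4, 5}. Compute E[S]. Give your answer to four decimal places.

E[S] = Σ s·P(S=s)
 = 2·2/27 + 3·1/6 + 4·8/27 + 5·25/54
 = 4/27 + 1/2 + 32/27 + 125/54
 = 112/27

4.1481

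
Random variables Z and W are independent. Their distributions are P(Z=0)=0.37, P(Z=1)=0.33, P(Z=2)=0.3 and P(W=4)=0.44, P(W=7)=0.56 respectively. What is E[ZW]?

E[ZW] = Σ_z Σ_w zw · P(Z=z)P(W=w)
 = 0·0.1628 + 0·0.2072 + 4·0.1452 + 7·0.1848 + 8·0.132 + 14·0.168
 = 0 + 0 + 0.5808 + 1.2936 + 1.056 + 2.352
 = 5.2824

5.2824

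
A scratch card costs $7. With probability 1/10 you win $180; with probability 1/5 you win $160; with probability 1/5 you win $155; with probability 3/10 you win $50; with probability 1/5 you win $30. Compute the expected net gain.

95

E[payout] = 180·1/10 + 160·1/5 + 155·1/5 + 50·3/10 + 30·1/5
 = 18 + 32 + 31 + 15 + 6
 = 102
Net = 102 - 7 = 95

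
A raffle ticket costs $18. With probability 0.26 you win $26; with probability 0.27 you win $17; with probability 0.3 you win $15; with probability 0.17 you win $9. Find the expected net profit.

E[payout] = 26·0.26 + 17·0.27 + 15·0.3 + 9·0.17
 = 6.76 + 4.59 + 4.5 + 1.53
 = 17.38
Net = 17.38 - 18 = -0.62

-0.62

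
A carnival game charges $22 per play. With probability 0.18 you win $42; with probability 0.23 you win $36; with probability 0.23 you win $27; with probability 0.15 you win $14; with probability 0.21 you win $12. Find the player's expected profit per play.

4.67

E[payout] = 42·0.18 + 36·0.23 + 27·0.23 + 14·0.15 + 12·0.21
 = 7.56 + 8.28 + 6.21 + 2.1 + 2.52
 = 26.67
Net = 26.67 - 22 = 4.67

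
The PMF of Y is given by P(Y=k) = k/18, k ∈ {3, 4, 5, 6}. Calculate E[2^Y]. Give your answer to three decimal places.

35.111

E[2^Y] = Σ 2^y·P(Y=y)
 = 8·1/6 + 16·2/9 + 32·5/18 + 64·1/3
 = 4/3 + 32/9 + 80/9 + 64/3
 = 316/9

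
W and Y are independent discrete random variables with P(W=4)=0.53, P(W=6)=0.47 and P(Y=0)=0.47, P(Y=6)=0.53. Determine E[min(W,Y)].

E[min(W,Y)] = Σ_w Σ_y min(w,y) · P(W=w)P(Y=y)
 = 0·0.2491 + 4·0.2809 + 0·0.2209 + 6·0.2491
 = 0 + 1.1236 + 0 + 1.4946
 = 2.6182

2.6182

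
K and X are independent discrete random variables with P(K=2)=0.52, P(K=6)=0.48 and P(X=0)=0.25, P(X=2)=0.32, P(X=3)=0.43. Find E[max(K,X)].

4.1436

E[max(K,X)] = Σ_k Σ_x max(k,x) · P(K=k)P(X=x)
 = 2·0.13 + 2·0.1664 + 3·0.2236 + 6·0.12 + 6·0.1536 + 6·0.2064
 = 0.26 + 0.3328 + 0.6708 + 0.72 + 0.9216 + 1.2384
 = 4.1436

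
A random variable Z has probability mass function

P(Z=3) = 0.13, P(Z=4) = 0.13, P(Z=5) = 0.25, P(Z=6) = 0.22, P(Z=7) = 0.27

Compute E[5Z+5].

E[5Z+5] = Σ (5z+5)·P(Z=z)
 = 20·0.13 + 25·0.13 + 30·0.25 + 35·0.22 + 40·0.27
 = 2.6 + 3.25 + 7.5 + 7.7 + 10.8
 = 31.85

31.85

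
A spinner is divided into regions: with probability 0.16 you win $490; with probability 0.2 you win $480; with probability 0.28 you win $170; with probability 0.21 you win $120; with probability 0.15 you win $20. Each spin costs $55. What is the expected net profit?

195.2

E[payout] = 490·0.16 + 480·0.2 + 170·0.28 + 120·0.21 + 20·0.15
 = 78.4 + 96 + 47.6 + 25.2 + 3
 = 250.2
Net = 250.2 - 55 = 195.2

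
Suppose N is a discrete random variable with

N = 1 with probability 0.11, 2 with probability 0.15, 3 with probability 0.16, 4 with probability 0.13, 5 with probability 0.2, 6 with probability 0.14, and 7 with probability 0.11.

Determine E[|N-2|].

2.24

E[|N-2|] = Σ |n-2|·P(N=n)
 = 1·0.11 + 0·0.15 + 1·0.16 + 2·0.13 + 3·0.2 + 4·0.14 + 5·0.11
 = 0.11 + 0 + 0.16 + 0.26 + 0.6 + 0.56 + 0.55
 = 2.24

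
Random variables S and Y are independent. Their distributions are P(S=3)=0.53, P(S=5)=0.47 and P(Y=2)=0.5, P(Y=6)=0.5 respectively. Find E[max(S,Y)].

4.97

E[max(S,Y)] = Σ_s Σ_y max(s,y) · P(S=s)P(Y=y)
 = 3·0.265 + 6·0.265 + 5·0.235 + 6·0.235
 = 0.795 + 1.59 + 1.175 + 1.41
 = 4.97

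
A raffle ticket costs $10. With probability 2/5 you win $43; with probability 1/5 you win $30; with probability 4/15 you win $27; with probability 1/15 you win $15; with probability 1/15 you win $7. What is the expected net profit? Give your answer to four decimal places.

21.8667

E[payout] = 43·2/5 + 30·1/5 + 27·4/15 + 15·1/15 + 7·1/15
 = 86/5 + 6 + 36/5 + 1 + 7/15
 = 478/15
Net = 478/15 - 10 = 328/15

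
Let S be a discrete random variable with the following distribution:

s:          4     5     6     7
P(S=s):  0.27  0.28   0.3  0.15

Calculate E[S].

5.33

E[S] = Σ s·P(S=s)
 = 4·0.27 + 5·0.28 + 6·0.3 + 7·0.15
 = 1.08 + 1.4 + 1.8 + 1.05
 = 5.33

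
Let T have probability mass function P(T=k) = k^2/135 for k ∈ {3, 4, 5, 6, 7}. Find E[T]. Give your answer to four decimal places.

5.7407

E[T] = Σ t·P(T=t)
 = 3·1/15 + 4·16/135 + 5·5/27 + 6·4/15 + 7·49/135
 = 1/5 + 64/135 + 25/27 + 8/5 + 343/135
 = 155/27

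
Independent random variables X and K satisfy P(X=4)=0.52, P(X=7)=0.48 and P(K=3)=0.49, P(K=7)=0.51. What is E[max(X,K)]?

6.2356

E[max(X,K)] = Σ_x Σ_k max(x,k) · P(X=x)P(K=k)
 = 4·0.2548 + 7·0.2652 + 7·0.2352 + 7·0.2448
 = 1.0192 + 1.8564 + 1.6464 + 1.7136
 = 6.2356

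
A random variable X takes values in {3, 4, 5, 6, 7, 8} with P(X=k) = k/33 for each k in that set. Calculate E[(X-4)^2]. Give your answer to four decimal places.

E[(X-4)^2] = Σ (x-4)^2·P(X=x)
 = 1·1/11 + 0·4/33 + 1·5/33 + 4·2/11 + 9·7/33 + 16·8/33
 = 1/11 + 0 + 5/33 + 8/11 + 21/11 + 128/33
 = 223/33

6.7576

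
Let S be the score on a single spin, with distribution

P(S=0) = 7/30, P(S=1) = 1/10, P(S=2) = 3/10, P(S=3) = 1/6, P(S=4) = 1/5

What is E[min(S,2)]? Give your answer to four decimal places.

E[min(S,2)] = Σ min(s,2)·P(S=s)
 = 0·7/30 + 1·1/10 + 2·3/10 + 2·1/6 + 2·1/5
 = 0 + 1/10 + 3/5 + 1/3 + 2/5
 = 43/30

1.4333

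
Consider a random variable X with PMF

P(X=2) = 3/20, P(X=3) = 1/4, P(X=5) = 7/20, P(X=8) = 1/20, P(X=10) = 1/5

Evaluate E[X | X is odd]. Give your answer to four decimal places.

P(X is odd) = 1/4 + 7/20 = 3/5.
E[X | X is odd] = [3·1/4 + 5·7/20] / (3/5)
 = 5/2 / (3/5)
 = 25/6

4.1667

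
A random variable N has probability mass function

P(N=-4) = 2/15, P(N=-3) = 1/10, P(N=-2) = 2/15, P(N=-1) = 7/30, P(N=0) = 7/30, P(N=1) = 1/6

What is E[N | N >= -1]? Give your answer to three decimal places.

P(N >= -1) = 7/30 + 7/30 + 1/6 = 19/30.
E[N | N >= -1] = [(-1)·7/30 + 0·7/30 + 1·1/6] / (19/30)
 = -1/15 / (19/30)
 = -2/19

-0.105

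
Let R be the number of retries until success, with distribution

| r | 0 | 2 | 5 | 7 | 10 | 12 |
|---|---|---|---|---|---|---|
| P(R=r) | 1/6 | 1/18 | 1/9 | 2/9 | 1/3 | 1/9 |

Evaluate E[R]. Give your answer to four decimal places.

E[R] = Σ r·P(R=r)
 = 0·1/6 + 2·1/18 + 5·1/9 + 7·2/9 + 10·1/3 + 12·1/9
 = 0 + 1/9 + 5/9 + 14/9 + 10/3 + 4/3
 = 62/9

6.8889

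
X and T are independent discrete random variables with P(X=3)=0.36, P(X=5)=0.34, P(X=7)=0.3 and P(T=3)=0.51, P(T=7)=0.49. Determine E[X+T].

E[X+T] = Σ_x Σ_t (x+t) · P(X=x)P(T=t)
 = 6·0.1836 + 10·0.1764 + 8·0.1734 + 12·0.1666 + 10·0.153 + 14·0.147
 = 1.1016 + 1.764 + 1.3872 + 1.9992 + 1.53 + 2.058
 = 9.84

9.84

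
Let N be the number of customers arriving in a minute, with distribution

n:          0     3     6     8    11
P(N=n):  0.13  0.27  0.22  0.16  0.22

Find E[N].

E[N] = Σ n·P(N=n)
 = 0·0.13 + 3·0.27 + 6·0.22 + 8·0.16 + 11·0.22
 = 0 + 0.81 + 1.32 + 1.28 + 2.42
 = 5.83

5.83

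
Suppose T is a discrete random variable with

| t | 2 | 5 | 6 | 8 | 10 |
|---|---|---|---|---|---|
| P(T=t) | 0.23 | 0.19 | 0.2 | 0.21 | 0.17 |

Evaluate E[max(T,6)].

7.1

E[max(T,6)] = Σ max(t,6)·P(T=t)
 = 6·0.23 + 6·0.19 + 6·0.2 + 8·0.21 + 10·0.17
 = 1.38 + 1.14 + 1.2 + 1.68 + 1.7
 = 7.1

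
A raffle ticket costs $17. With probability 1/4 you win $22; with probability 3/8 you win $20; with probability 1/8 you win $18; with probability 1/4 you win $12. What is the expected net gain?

1.25

E[payout] = 22·1/4 + 20·3/8 + 18·1/8 + 12·1/4
 = 11/2 + 15/2 + 9/4 + 3
 = 73/4
Net = 73/4 - 17 = 5/4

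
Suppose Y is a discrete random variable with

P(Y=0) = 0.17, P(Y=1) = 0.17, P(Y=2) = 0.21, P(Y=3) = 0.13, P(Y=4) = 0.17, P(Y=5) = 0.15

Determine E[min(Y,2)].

1.49

E[min(Y,2)] = Σ min(y,2)·P(Y=y)
 = 0·0.17 + 1·0.17 + 2·0.21 + 2·0.13 + 2·0.17 + 2·0.15
 = 0 + 0.17 + 0.42 + 0.26 + 0.34 + 0.3
 = 1.49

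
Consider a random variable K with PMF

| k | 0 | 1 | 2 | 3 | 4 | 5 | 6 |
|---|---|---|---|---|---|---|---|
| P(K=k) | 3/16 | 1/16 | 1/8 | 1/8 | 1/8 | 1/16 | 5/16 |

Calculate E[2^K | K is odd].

P(K is odd) = 1/16 + 1/8 + 1/16 = 1/4.
E[2^K | K is odd] = [2·1/16 + 8·1/8 + 32·1/16] / (1/4)
 = 25/8 / (1/4)
 = 25/2

12.5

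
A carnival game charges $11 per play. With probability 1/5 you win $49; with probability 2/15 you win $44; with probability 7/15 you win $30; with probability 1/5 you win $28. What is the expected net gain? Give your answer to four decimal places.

E[payout] = 49·1/5 + 44·2/15 + 30·7/15 + 28·1/5
 = 49/5 + 88/15 + 14 + 28/5
 = 529/15
Net = 529/15 - 11 = 364/15

24.2667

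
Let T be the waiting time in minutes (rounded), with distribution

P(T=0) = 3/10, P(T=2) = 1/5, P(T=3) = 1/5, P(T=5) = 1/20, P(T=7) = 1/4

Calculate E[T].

E[T] = Σ t·P(T=t)
 = 0·3/10 + 2·1/5 + 3·1/5 + 5·1/20 + 7·1/4
 = 0 + 2/5 + 3/5 + 1/4 + 7/4
 = 3

3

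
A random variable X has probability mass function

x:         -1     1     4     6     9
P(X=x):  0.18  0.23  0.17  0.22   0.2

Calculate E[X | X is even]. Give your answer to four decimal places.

5.1282

P(X is even) = 0.17 + 0.22 = 0.39.
E[X | X is even] = [4·0.17 + 6·0.22] / 0.39
 = 2 / 0.39
 = 200/39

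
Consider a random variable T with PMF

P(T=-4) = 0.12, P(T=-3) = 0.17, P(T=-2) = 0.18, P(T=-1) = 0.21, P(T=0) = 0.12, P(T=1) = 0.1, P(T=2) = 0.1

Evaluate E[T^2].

4.88

E[T^2] = Σ t^2·P(T=t)
 = 16·0.12 + 9·0.17 + 4·0.18 + 1·0.21 + 0·0.12 + 1·0.1 + 4·0.1
 = 1.92 + 1.53 + 0.72 + 0.21 + 0 + 0.1 + 0.4
 = 4.88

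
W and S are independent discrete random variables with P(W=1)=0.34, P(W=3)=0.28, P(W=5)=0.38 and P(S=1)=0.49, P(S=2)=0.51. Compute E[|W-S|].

E[|W-S|] = Σ_w Σ_s |w-s| · P(W=w)P(S=s)
 = 0·0.1666 + 1·0.1734 + 2·0.1372 + 1·0.1428 + 4·0.1862 + 3·0.1938
 = 0 + 0.1734 + 0.2744 + 0.1428 + 0.7448 + 0.5814
 = 1.9168

1.9168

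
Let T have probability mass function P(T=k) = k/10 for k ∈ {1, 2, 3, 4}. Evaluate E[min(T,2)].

1.9

E[min(T,2)] = Σ min(t,2)·P(T=t)
 = 1·1/10 + 2·1/5 + 2·3/10 + 2·2/5
 = 1/10 + 2/5 + 3/5 + 4/5
 = 19/10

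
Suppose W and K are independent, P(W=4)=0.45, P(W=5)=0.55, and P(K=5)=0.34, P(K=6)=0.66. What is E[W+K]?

E[W+K] = Σ_w Σ_k (w+k) · P(W=w)P(K=k)
 = 9·0.153 + 10·0.297 + 10·0.187 + 11·0.363
 = 1.377 + 2.97 + 1.87 + 3.993
 = 10.21

10.21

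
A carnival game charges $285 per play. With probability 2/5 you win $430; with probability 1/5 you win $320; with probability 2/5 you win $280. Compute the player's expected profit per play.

E[payout] = 430·2/5 + 320·1/5 + 280·2/5
 = 172 + 64 + 112
 = 348
Net = 348 - 285 = 63

63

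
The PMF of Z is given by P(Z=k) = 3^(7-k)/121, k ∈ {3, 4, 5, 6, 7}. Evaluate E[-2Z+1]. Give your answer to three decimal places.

E[-2Z+1] = Σ (-2z+1)·P(Z=z)
 = (-5)·81/121 + (-7)·27/121 + (-9)·9/121 + (-11)·3/121 + (-13)·1/121
 = (-405/121) + (-189/121) + (-81/121) + (-3/11) + (-13/121)
 = -721/121

-5.959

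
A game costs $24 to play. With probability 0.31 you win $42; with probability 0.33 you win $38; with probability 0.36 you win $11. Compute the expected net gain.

5.52

E[payout] = 42·0.31 + 38·0.33 + 11·0.36
 = 13.02 + 12.54 + 3.96
 = 29.52
Net = 29.52 - 24 = 5.52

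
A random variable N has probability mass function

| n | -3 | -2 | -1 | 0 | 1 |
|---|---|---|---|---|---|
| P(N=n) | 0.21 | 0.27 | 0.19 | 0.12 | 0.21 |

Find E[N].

E[N] = Σ n·P(N=n)
 = (-3)·0.21 + (-2)·0.27 + (-1)·0.19 + 0·0.12 + 1·0.21
 = (-0.63) + (-0.54) + (-0.19) + 0 + 0.21
 = -1.15

-1.15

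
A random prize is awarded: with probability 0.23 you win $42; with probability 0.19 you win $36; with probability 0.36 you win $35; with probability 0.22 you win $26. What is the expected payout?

34.82

E[payout] = 42·0.23 + 36·0.19 + 35·0.36 + 26·0.22
 = 9.66 + 6.84 + 12.6 + 5.72
 = 34.82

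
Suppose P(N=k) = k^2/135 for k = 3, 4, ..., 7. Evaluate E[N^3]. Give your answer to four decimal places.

E[N^3] = Σ n^3·P(N=n)
 = 27·1/15 + 64·16/135 + 125·5/27 + 216·4/15 + 343·49/135
 = 9/5 + 1024/135 + 625/27 + 288/5 + 16807/135
 = 5795/27

214.6296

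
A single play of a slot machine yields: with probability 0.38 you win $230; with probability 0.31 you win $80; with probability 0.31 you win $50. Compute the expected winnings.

E[payout] = 230·0.38 + 80·0.31 + 50·0.31
 = 87.4 + 24.8 + 15.5
 = 127.7

127.7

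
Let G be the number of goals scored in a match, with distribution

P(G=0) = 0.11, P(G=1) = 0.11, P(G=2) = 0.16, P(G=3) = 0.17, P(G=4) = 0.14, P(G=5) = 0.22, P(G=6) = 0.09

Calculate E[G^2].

E[G^2] = Σ g^2·P(G=g)
 = 0·0.11 + 1·0.11 + 4·0.16 + 9·0.17 + 16·0.14 + 25·0.22 + 36·0.09
 = 0 + 0.11 + 0.64 + 1.53 + 2.24 + 5.5 + 3.24
 = 13.26

13.26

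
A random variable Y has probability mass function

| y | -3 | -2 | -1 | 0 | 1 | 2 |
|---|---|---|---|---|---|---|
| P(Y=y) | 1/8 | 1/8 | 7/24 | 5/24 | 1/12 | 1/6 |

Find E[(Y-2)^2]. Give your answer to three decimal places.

8.667

E[(Y-2)^2] = Σ (y-2)^2·P(Y=y)
 = 25·1/8 + 16·1/8 + 9·7/24 + 4·5/24 + 1·1/12 + 0·1/6
 = 25/8 + 2 + 21/8 + 5/6 + 1/12 + 0
 = 26/3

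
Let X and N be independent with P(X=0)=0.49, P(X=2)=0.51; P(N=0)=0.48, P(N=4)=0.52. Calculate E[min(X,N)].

E[min(X,N)] = Σ_x Σ_n min(x,n) · P(X=x)P(N=n)
 = 0·0.2352 + 0·0.2548 + 0·0.2448 + 2·0.2652
 = 0 + 0 + 0 + 0.5304
 = 0.5304

0.5304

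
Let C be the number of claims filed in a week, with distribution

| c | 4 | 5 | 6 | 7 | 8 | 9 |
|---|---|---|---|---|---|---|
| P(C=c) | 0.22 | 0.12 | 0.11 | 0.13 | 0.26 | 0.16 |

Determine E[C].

E[C] = Σ c·P(C=c)
 = 4·0.22 + 5·0.12 + 6·0.11 + 7·0.13 + 8·0.26 + 9·0.16
 = 0.88 + 0.6 + 0.66 + 0.91 + 2.08 + 1.44
 = 6.57

6.57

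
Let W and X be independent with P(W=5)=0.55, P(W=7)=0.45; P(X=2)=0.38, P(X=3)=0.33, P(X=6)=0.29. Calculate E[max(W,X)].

6.0595

E[max(W,X)] = Σ_w Σ_x max(w,x) · P(W=w)P(X=x)
 = 5·0.209 + 5·0.1815 + 6·0.1595 + 7·0.171 + 7·0.1485 + 7·0.1305
 = 1.045 + 0.9075 + 0.957 + 1.197 + 1.0395 + 0.9135
 = 6.0595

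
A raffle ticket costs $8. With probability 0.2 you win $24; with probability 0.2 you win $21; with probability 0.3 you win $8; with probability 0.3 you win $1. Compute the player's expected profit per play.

3.7

E[payout] = 24·0.2 + 21·0.2 + 8·0.3 + 1·0.3
 = 4.8 + 4.2 + 2.4 + 0.3
 = 11.7
Net = 11.7 - 8 = 3.7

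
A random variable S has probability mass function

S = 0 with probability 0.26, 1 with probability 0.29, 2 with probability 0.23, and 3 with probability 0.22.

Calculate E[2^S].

3.52

E[2^S] = Σ 2^s·P(S=s)
 = 1·0.26 + 2·0.29 + 4·0.23 + 8·0.22
 = 0.26 + 0.58 + 0.92 + 1.76
 = 3.52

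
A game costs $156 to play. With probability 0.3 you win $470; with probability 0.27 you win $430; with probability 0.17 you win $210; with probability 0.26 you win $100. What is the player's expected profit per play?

E[payout] = 470·0.3 + 430·0.27 + 210·0.17 + 100·0.26
 = 141 + 116.1 + 35.7 + 26
 = 318.8
Net = 318.8 - 156 = 162.8

162.8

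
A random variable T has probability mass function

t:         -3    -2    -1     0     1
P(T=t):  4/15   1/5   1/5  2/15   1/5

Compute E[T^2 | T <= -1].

P(T <= -1) = 4/15 + 1/5 + 1/5 = 2/3.
E[T^2 | T <= -1] = [9·4/15 + 4·1/5 + 1·1/5] / (2/3)
 = 17/5 / (2/3)
 = 51/10

5.1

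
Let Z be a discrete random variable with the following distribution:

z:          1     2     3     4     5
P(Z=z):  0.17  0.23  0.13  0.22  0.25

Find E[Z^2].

12.03

E[Z^2] = Σ z^2·P(Z=z)
 = 1·0.17 + 4·0.23 + 9·0.13 + 16·0.22 + 25·0.25
 = 0.17 + 0.92 + 1.17 + 3.52 + 6.25
 = 12.03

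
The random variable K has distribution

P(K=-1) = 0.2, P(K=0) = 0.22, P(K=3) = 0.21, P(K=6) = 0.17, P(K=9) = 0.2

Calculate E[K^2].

E[K^2] = Σ k^2·P(K=k)
 = 1·0.2 + 0·0.22 + 9·0.21 + 36·0.17 + 81·0.2
 = 0.2 + 0 + 1.89 + 6.12 + 16.2
 = 24.41

24.41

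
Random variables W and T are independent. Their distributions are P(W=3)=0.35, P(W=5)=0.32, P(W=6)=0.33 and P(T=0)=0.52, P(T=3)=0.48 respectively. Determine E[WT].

E[WT] = Σ_w Σ_t wt · P(W=w)P(T=t)
 = 0·0.182 + 9·0.168 + 0·0.1664 + 15·0.1536 + 0·0.1716 + 18·0.1584
 = 0 + 1.512 + 0 + 2.304 + 0 + 2.8512
 = 6.6672

6.6672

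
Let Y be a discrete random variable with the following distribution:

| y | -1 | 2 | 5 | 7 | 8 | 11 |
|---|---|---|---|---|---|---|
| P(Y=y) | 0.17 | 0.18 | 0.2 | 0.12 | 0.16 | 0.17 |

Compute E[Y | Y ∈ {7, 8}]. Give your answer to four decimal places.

P(Y ∈ {7, 8}) = 0.12 + 0.16 = 0.28.
E[Y | Y ∈ {7, 8}] = [7·0.12 + 8·0.16] / 0.28
 = 2.12 / 0.28
 = 53/7

7.5714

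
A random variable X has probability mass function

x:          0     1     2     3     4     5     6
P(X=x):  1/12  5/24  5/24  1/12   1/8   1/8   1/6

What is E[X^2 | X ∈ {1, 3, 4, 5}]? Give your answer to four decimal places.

P(X ∈ {1, 3, 4, 5}) = 5/24 + 1/12 + 1/8 + 1/8 = 13/24.
E[X^2 | X ∈ {1, 3, 4, 5}] = [1·5/24 + 9·1/12 + 16·1/8 + 25·1/8] / (13/24)
 = 73/12 / (13/24)
 = 146/13

11.2308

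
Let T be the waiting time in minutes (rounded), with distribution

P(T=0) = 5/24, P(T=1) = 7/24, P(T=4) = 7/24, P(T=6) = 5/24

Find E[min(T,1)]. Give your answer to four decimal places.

0.7917

E[min(T,1)] = Σ min(t,1)·P(T=t)
 = 0·5/24 + 1·7/24 + 1·7/24 + 1·5/24
 = 0 + 7/24 + 7/24 + 5/24
 = 19/24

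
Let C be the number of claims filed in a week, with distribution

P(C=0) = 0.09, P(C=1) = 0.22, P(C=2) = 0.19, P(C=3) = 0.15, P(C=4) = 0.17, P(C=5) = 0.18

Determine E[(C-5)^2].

E[(C-5)^2] = Σ (c-5)^2·P(C=c)
 = 25·0.09 + 16·0.22 + 9·0.19 + 4·0.15 + 1·0.17 + 0·0.18
 = 2.25 + 3.52 + 1.71 + 0.6 + 0.17 + 0
 = 8.25

8.25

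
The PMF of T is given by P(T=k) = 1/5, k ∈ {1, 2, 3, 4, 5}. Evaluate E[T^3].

45

E[T^3] = Σ t^3·P(T=t)
 = 1·1/5 + 8·1/5 + 27·1/5 + 64·1/5 + 125·1/5
 = 1/5 + 8/5 + 27/5 + 64/5 + 25
 = 45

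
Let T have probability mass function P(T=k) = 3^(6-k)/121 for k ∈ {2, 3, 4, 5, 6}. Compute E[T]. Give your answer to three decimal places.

2.479

E[T] = Σ t·P(T=t)
 = 2·81/121 + 3·27/121 + 4·9/121 + 5·3/121 + 6·1/121
 = 162/121 + 81/121 + 36/121 + 15/121 + 6/121
 = 300/121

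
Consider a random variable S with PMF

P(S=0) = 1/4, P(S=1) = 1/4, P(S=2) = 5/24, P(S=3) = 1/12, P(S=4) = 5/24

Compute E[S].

1.75

E[S] = Σ s·P(S=s)
 = 0·1/4 + 1·1/4 + 2·5/24 + 3·1/12 + 4·5/24
 = 0 + 1/4 + 5/12 + 1/4 + 5/6
 = 7/4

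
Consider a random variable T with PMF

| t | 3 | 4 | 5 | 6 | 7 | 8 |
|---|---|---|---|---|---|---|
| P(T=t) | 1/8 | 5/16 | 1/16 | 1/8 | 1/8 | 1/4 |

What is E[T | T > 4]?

P(T > 4) = 1/16 + 1/8 + 1/8 + 1/4 = 9/16.
E[T | T > 4] = [5·1/16 + 6·1/8 + 7·1/8 + 8·1/4] / (9/16)
 = 63/16 / (9/16)
 = 7

7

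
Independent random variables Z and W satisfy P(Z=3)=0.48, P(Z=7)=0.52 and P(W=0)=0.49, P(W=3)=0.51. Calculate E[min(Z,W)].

1.53

E[min(Z,W)] = Σ_z Σ_w min(z,w) · P(Z=z)P(W=w)
 = 0·0.2352 + 3·0.2448 + 0·0.2548 + 3·0.2652
 = 0 + 0.7344 + 0 + 0.7956
 = 1.53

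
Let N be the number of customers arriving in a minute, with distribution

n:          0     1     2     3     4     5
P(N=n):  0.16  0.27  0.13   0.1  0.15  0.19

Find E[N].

2.38

E[N] = Σ n·P(N=n)
 = 0·0.16 + 1·0.27 + 2·0.13 + 3·0.1 + 4·0.15 + 5·0.19
 = 0 + 0.27 + 0.26 + 0.3 + 0.6 + 0.95
 = 2.38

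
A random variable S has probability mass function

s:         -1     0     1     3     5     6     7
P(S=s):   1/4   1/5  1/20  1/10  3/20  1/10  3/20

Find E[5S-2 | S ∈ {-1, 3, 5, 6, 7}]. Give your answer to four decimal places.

14.3333

P(S ∈ {-1, 3, 5, 6, 7}) = 1/4 + 1/10 + 3/20 + 1/10 + 3/20 = 3/4.
E[5S-2 | S ∈ {-1, 3, 5, 6, 7}] = [(-7)·1/4 + 13·1/10 + 23·3/20 + 28·1/10 + 33·3/20] / (3/4)
 = 43/4 / (3/4)
 = 43/3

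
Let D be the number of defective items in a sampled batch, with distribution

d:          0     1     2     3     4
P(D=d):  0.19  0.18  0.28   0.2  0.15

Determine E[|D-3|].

1.36

E[|D-3|] = Σ |d-3|·P(D=d)
 = 3·0.19 + 2·0.18 + 1·0.28 + 0·0.2 + 1·0.15
 = 0.57 + 0.36 + 0.28 + 0 + 0.15
 = 1.36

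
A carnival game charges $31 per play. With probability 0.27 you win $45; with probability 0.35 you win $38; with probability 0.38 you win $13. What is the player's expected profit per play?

-0.61

E[payout] = 45·0.27 + 38·0.35 + 13·0.38
 = 12.15 + 13.3 + 4.94
 = 30.39
Net = 30.39 - 31 = -0.61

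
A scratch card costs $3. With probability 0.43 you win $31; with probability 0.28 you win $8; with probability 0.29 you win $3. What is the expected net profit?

13.44

E[payout] = 31·0.43 + 8·0.28 + 3·0.29
 = 13.33 + 2.24 + 0.87
 = 16.44
Net = 16.44 - 3 = 13.44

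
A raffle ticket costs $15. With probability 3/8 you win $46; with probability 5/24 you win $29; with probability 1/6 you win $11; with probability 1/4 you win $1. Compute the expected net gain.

E[payout] = 46·3/8 + 29·5/24 + 11·1/6 + 1·1/4
 = 69/4 + 145/24 + 11/6 + 1/4
 = 203/8
Net = 203/8 - 15 = 83/8

10.375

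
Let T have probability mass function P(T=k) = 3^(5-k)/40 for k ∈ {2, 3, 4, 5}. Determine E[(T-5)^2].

E[(T-5)^2] = Σ (t-5)^2·P(T=t)
 = 9·27/40 + 4·9/40 + 1·3/40 + 0·1/40
 = 243/40 + 9/10 + 3/40 + 0
 = 141/20

7.05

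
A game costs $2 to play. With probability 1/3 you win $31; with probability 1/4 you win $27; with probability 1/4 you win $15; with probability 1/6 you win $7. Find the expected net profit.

20

E[payout] = 31·1/3 + 27·1/4 + 15·1/4 + 7·1/6
 = 31/3 + 27/4 + 15/4 + 7/6
 = 22
Net = 22 - 2 = 20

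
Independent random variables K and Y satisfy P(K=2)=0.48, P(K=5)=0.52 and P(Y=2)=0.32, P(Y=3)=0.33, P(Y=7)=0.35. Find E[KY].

E[KY] = Σ_k Σ_y ky · P(K=k)P(Y=y)
 = 4·0.1536 + 6·0.1584 + 14·0.168 + 10·0.1664 + 15·0.1716 + 35·0.182
 = 0.6144 + 0.9504 + 2.352 + 1.664 + 2.574 + 6.37
 = 14.5248

14.5248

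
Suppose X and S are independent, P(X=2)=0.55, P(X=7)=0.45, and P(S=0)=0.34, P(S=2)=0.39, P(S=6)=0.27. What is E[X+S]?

6.65

E[X+S] = Σ_x Σ_s (x+s) · P(X=x)P(S=s)
 = 2·0.187 + 4·0.2145 + 8·0.1485 + 7·0.153 + 9·0.1755 + 13·0.1215
 = 0.374 + 0.858 + 1.188 + 1.071 + 1.5795 + 1.5795
 = 6.65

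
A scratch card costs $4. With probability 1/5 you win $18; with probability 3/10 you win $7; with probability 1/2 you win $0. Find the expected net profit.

1.7

E[payout] = 18·1/5 + 7·3/10 + 0·1/2
 = 18/5 + 21/10 + 0
 = 57/10
Net = 57/10 - 4 = 17/10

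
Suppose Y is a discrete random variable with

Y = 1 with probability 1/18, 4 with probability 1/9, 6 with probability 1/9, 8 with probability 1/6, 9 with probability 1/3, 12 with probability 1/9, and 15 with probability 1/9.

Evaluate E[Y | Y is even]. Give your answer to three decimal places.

7.556

P(Y is even) = 1/9 + 1/9 + 1/6 + 1/9 = 1/2.
E[Y | Y is even] = [4·1/9 + 6·1/9 + 8·1/6 + 12·1/9] / (1/2)
 = 34/9 / (1/2)
 = 68/9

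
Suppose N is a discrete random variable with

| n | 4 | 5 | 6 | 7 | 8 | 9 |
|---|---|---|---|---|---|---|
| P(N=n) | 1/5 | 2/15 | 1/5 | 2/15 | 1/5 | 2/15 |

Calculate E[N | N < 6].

P(N < 6) = 1/5 + 2/15 = 1/3.
E[N | N < 6] = [4·1/5 + 5·2/15] / (1/3)
 = 22/15 / (1/3)
 = 22/5

4.4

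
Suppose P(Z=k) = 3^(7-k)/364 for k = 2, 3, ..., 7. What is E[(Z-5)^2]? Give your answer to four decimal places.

E[(Z-5)^2] = Σ (z-5)^2·P(Z=z)
 = 9·243/364 + 4·81/364 + 1·27/364 + 0·9/364 + 1·3/364 + 4·1/364
 = 2187/364 + 81/91 + 27/364 + 0 + 3/364 + 1/91
 = 2545/364

6.9918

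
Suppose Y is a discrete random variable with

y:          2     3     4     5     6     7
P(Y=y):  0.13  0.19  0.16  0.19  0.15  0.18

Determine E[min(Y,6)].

4.4

E[min(Y,6)] = Σ min(y,6)·P(Y=y)
 = 2·0.13 + 3·0.19 + 4·0.16 + 5·0.19 + 6·0.15 + 6·0.18
 = 0.26 + 0.57 + 0.64 + 0.95 + 0.9 + 1.08
 = 4.4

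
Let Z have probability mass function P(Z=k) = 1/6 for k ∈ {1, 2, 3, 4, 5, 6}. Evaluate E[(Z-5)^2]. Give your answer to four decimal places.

E[(Z-5)^2] = Σ (z-5)^2·P(Z=z)
 = 16·1/6 + 9·1/6 + 4·1/6 + 1·1/6 + 0·1/6 + 1·1/6
 = 8/3 + 3/2 + 2/3 + 1/6 + 0 + 1/6
 = 31/6

5.1667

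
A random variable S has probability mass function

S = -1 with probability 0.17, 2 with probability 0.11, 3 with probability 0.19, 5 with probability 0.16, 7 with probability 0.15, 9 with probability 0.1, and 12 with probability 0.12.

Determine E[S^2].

E[S^2] = Σ s^2·P(S=s)
 = 1·0.17 + 4·0.11 + 9·0.19 + 25·0.16 + 49·0.15 + 81·0.1 + 144·0.12
 = 0.17 + 0.44 + 1.71 + 4 + 7.35 + 8.1 + 17.28
 = 39.05

39.05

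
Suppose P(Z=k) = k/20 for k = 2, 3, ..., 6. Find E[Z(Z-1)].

E[Z(Z-1)] = Σ z(z-1)·P(Z=z)
 = 2·1/10 + 6·3/20 + 12·1/5 + 20·1/4 + 30·3/10
 = 1/5 + 9/10 + 12/5 + 5 + 9
 = 35/2

17.5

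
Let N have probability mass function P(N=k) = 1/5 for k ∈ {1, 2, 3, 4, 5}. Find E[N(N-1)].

E[N(N-1)] = Σ n(n-1)·P(N=n)
 = 0·1/5 + 2·1/5 + 6·1/5 + 12·1/5 + 20·1/5
 = 0 + 2/5 + 6/5 + 12/5 + 4
 = 8

8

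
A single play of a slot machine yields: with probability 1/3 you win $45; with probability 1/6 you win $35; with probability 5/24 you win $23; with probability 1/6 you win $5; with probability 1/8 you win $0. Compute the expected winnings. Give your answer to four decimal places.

26.4583

E[payout] = 45·1/3 + 35·1/6 + 23·5/24 + 5·1/6 + 0·1/8
 = 15 + 35/6 + 115/24 + 5/6 + 0
 = 635/24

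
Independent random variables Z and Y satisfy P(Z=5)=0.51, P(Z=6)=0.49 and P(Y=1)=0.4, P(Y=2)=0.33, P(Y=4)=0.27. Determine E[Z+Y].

7.63

E[Z+Y] = Σ_z Σ_y (z+y) · P(Z=z)P(Y=y)
 = 6·0.204 + 7·0.1683 + 9·0.1377 + 7·0.196 + 8·0.1617 + 10·0.1323
 = 1.224 + 1.1781 + 1.2393 + 1.372 + 1.2936 + 1.323
 = 7.63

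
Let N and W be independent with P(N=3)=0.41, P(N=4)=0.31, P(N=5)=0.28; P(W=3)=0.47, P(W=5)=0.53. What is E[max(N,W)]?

E[max(N,W)] = Σ_n Σ_w max(n,w) · P(N=n)P(W=w)
 = 3·0.1927 + 5·0.2173 + 4·0.1457 + 5·0.1643 + 5·0.1316 + 5·0.1484
 = 0.5781 + 1.0865 + 0.5828 + 0.8215 + 0.658 + 0.742
 = 4.4689

4.4689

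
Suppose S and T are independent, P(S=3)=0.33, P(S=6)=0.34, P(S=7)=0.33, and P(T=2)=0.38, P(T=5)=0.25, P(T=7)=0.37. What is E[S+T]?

9.94

E[S+T] = Σ_s Σ_t (s+t) · P(S=s)P(T=t)
 = 5·0.1254 + 8·0.0825 + 10·0.1221 + 8·0.1292 + 11·0.085 + 13·0.1258 + 9·0.1254 + 12·0.0825 + 14·0.1221
 = 0.627 + 0.66 + 1.221 + 1.0336 + 0.935 + 1.6354 + 1.1286 + 0.99 + 1.7094
 = 9.94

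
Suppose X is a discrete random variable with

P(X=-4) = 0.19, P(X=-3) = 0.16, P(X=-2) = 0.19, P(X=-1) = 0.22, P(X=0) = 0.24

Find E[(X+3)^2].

E[(X+3)^2] = Σ (x+3)^2·P(X=x)
 = 1·0.19 + 0·0.16 + 1·0.19 + 4·0.22 + 9·0.24
 = 0.19 + 0 + 0.19 + 0.88 + 2.16
 = 3.42

3.42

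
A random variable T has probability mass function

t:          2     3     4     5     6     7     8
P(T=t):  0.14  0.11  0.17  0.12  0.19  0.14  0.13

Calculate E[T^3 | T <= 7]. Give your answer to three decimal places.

P(T <= 7) = 0.14 + 0.11 + 0.17 + 0.12 + 0.19 + 0.14 = 0.87.
E[T^3 | T <= 7] = [8·0.14 + 27·0.11 + 64·0.17 + 125·0.12 + 216·0.19 + 343·0.14] / 0.87
 = 119.03 / 0.87
 = 11903/87

136.816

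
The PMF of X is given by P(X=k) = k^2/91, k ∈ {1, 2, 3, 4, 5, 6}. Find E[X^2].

25

E[X^2] = Σ x^2·P(X=x)
 = 1·1/91 + 4·4/91 + 9·9/91 + 16·16/91 + 25·25/91 + 36·36/91
 = 1/91 + 16/91 + 81/91 + 256/91 + 625/91 + 1296/91
 = 25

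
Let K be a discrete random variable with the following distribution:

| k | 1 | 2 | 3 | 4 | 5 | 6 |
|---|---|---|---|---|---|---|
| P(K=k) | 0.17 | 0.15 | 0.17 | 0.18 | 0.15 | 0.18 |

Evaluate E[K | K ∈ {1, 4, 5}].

3.28

P(K ∈ {1, 4, 5}) = 0.17 + 0.18 + 0.15 = 0.5.
E[K | K ∈ {1, 4, 5}] = [1·0.17 + 4·0.18 + 5·0.15] / 0.5
 = 1.64 / 0.5
 = 82/25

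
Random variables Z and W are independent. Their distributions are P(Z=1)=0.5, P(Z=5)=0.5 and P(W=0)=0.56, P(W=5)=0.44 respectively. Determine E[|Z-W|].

E[|Z-W|] = Σ_z Σ_w |z-w| · P(Z=z)P(W=w)
 = 1·0.28 + 4·0.22 + 5·0.28 + 0·0.22
 = 0.28 + 0.88 + 1.4 + 0
 = 2.56

2.56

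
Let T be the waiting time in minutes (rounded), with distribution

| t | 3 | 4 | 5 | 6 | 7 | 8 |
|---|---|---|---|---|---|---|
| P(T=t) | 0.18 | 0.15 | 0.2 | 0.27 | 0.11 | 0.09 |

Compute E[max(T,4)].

5.43

E[max(T,4)] = Σ max(t,4)·P(T=t)
 = 4·0.18 + 4·0.15 + 5·0.2 + 6·0.27 + 7·0.11 + 8·0.09
 = 0.72 + 0.6 + 1 + 1.62 + 0.77 + 0.72
 = 5.43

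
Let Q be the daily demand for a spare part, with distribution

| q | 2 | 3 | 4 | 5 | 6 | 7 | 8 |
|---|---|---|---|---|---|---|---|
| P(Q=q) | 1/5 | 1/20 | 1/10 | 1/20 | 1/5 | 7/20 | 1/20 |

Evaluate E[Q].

5.25

E[Q] = Σ q·P(Q=q)
 = 2·1/5 + 3·1/20 + 4·1/10 + 5·1/20 + 6·1/5 + 7·7/20 + 8·1/20
 = 2/5 + 3/20 + 2/5 + 1/4 + 6/5 + 49/20 + 2/5
 = 21/4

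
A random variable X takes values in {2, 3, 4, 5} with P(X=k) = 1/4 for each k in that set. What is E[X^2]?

E[X^2] = Σ x^2·P(X=x)
 = 4·1/4 + 9·1/4 + 16·1/4 + 25·1/4
 = 1 + 9/4 + 4 + 25/4
 = 27/2

13.5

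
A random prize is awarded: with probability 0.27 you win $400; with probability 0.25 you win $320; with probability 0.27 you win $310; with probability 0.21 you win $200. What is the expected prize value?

313.7

E[payout] = 400·0.27 + 320·0.25 + 310·0.27 + 200·0.21
 = 108 + 80 + 83.7 + 42
 = 313.7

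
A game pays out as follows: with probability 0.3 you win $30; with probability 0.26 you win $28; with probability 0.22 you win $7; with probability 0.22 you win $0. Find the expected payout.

E[payout] = 30·0.3 + 28·0.26 + 7·0.22 + 0·0.22
 = 9 + 7.28 + 1.54 + 0
 = 17.82

17.82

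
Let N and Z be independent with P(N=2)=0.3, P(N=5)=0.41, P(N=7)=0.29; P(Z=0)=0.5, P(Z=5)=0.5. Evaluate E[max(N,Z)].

5.13

E[max(N,Z)] = Σ_n Σ_z max(n,z) · P(N=n)P(Z=z)
 = 2·0.15 + 5·0.15 + 5·0.205 + 5·0.205 + 7·0.145 + 7·0.145
 = 0.3 + 0.75 + 1.025 + 1.025 + 1.015 + 1.015
 = 5.13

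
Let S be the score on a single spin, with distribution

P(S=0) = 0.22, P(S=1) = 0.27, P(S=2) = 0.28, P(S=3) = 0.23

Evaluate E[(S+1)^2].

7.5

E[(S+1)^2] = Σ (s+1)^2·P(S=s)
 = 1·0.22 + 4·0.27 + 9·0.28 + 16·0.23
 = 0.22 + 1.08 + 2.52 + 3.68
 = 7.5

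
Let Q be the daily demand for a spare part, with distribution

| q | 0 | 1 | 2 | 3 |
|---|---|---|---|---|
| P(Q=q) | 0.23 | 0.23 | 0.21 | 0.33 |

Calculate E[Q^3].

10.82

E[Q^3] = Σ q^3·P(Q=q)
 = 0·0.23 + 1·0.23 + 8·0.21 + 27·0.33
 = 0 + 0.23 + 1.68 + 8.91
 = 10.82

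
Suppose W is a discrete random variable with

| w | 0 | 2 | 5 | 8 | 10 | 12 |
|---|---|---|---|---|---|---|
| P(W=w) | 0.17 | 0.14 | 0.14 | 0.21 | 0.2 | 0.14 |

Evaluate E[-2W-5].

-17.68

E[-2W-5] = Σ (-2w-5)·P(W=w)
 = (-5)·0.17 + (-9)·0.14 + (-15)·0.14 + (-21)·0.21 + (-25)·0.2 + (-29)·0.14
 = (-0.85) + (-1.26) + (-2.1) + (-4.41) + (-5) + (-4.06)
 = -17.68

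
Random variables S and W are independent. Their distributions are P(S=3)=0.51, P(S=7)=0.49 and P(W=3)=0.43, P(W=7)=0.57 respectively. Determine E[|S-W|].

2.0056

E[|S-W|] = Σ_s Σ_w |s-w| · P(S=s)P(W=w)
 = 0·0.2193 + 4·0.2907 + 4·0.2107 + 0·0.2793
 = 0 + 1.1628 + 0.8428 + 0
 = 2.0056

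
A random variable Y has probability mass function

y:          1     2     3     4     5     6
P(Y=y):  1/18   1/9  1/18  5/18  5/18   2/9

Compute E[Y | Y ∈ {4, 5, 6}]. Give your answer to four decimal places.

P(Y ∈ {4, 5, 6}) = 5/18 + 5/18 + 2/9 = 7/9.
E[Y | Y ∈ {4, 5, 6}] = [4·5/18 + 5·5/18 + 6·2/9] / (7/9)
 = 23/6 / (7/9)
 = 69/14

4.9286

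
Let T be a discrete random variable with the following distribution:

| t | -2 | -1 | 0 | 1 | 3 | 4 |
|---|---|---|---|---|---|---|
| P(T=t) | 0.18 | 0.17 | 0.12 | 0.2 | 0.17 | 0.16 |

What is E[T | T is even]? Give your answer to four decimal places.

0.6087

P(T is even) = 0.18 + 0.12 + 0.16 = 0.46.
E[T | T is even] = [(-2)·0.18 + 0·0.12 + 4·0.16] / 0.46
 = 0.28 / 0.46
 = 14/23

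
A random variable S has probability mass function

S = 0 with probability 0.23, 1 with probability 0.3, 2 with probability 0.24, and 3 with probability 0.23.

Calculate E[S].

1.47

E[S] = Σ s·P(S=s)
 = 0·0.23 + 1·0.3 + 2·0.24 + 3·0.23
 = 0 + 0.3 + 0.48 + 0.69
 = 1.47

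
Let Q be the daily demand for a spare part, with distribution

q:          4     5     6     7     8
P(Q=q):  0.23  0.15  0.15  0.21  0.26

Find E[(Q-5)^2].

3.56

E[(Q-5)^2] = Σ (q-5)^2·P(Q=q)
 = 1·0.23 + 0·0.15 + 1·0.15 + 4·0.21 + 9·0.26
 = 0.23 + 0 + 0.15 + 0.84 + 2.34
 = 3.56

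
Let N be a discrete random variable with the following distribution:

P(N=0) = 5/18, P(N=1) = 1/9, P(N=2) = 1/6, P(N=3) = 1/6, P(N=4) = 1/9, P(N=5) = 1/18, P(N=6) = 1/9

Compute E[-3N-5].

-12

E[-3N-5] = Σ (-3n-5)·P(N=n)
 = (-5)·5/18 + (-8)·1/9 + (-11)·1/6 + (-14)·1/6 + (-17)·1/9 + (-20)·1/18 + (-23)·1/9
 = (-25/18) + (-8/9) + (-11/6) + (-7/3) + (-17/9) + (-10/9) + (-23/9)
 = -12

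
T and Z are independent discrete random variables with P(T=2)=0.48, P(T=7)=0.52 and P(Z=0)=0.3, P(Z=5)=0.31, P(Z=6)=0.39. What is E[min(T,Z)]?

2.6948

E[min(T,Z)] = Σ_t Σ_z min(t,z) · P(T=t)P(Z=z)
 = 0·0.144 + 2·0.1488 + 2·0.1872 + 0·0.156 + 5·0.1612 + 6·0.2028
 = 0 + 0.2976 + 0.3744 + 0 + 0.806 + 1.2168
 = 2.6948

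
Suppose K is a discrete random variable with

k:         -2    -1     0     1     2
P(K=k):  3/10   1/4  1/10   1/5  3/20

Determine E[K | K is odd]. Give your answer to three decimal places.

-0.111

P(K is odd) = 1/4 + 1/5 = 9/20.
E[K | K is odd] = [(-1)·1/4 + 1·1/5] / (9/20)
 = -1/20 / (9/20)
 = -1/9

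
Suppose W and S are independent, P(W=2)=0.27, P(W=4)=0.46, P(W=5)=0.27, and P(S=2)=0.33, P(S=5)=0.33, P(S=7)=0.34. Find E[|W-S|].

2.1018

E[|W-S|] = Σ_w Σ_s |w-s| · P(W=w)P(S=s)
 = 0·0.0891 + 3·0.0891 + 5·0.0918 + 2·0.1518 + 1·0.1518 + 3·0.1564 + 3·0.0891 + 0·0.0891 + 2·0.0918
 = 0 + 0.2673 + 0.459 + 0.3036 + 0.1518 + 0.4692 + 0.2673 + 0 + 0.1836
 = 2.1018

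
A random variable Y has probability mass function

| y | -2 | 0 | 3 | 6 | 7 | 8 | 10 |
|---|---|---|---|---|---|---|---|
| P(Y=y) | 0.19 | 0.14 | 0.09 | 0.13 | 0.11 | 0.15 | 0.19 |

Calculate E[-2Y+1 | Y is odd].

-9.4

P(Y is odd) = 0.09 + 0.11 = 0.2.
E[-2Y+1 | Y is odd] = [(-5)·0.09 + (-13)·0.11] / 0.2
 = -1.88 / 0.2
 = -47/5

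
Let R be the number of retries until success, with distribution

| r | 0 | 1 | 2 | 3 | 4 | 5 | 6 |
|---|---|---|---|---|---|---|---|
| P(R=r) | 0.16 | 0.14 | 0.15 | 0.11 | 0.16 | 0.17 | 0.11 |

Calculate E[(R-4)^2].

E[(R-4)^2] = Σ (r-4)^2·P(R=r)
 = 16·0.16 + 9·0.14 + 4·0.15 + 1·0.11 + 0·0.16 + 1·0.17 + 4·0.11
 = 2.56 + 1.26 + 0.6 + 0.11 + 0 + 0.17 + 0.44
 = 5.14

5.14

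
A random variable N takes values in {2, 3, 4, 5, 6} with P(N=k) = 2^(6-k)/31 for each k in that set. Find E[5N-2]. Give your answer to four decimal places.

E[5N-2] = Σ (5n-2)·P(N=n)
 = 8·16/31 + 13·8/31 + 18·4/31 + 23·2/31 + 28·1/31
 = 128/31 + 104/31 + 72/31 + 46/31 + 28/31
 = 378/31

12.1935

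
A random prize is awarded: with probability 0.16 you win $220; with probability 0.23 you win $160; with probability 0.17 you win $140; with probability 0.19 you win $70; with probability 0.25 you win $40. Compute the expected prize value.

119.1

E[payout] = 220·0.16 + 160·0.23 + 140·0.17 + 70·0.19 + 40·0.25
 = 35.2 + 36.8 + 23.8 + 13.3 + 10
 = 119.1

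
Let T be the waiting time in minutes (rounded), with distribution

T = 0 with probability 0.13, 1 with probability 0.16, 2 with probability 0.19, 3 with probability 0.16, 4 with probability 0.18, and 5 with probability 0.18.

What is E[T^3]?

E[T^3] = Σ t^3·P(T=t)
 = 0·0.13 + 1·0.16 + 8·0.19 + 27·0.16 + 64·0.18 + 125·0.18
 = 0 + 0.16 + 1.52 + 4.32 + 11.52 + 22.5
 = 40.02

40.02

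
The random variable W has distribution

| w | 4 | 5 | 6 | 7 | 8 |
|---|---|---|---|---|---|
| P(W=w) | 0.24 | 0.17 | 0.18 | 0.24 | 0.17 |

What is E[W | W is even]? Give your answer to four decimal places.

5.7627

P(W is even) = 0.24 + 0.18 + 0.17 = 0.59.
E[W | W is even] = [4·0.24 + 6·0.18 + 8·0.17] / 0.59
 = 3.4 / 0.59
 = 340/59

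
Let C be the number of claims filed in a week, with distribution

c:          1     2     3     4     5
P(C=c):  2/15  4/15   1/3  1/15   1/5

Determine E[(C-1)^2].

E[(C-1)^2] = Σ (c-1)^2·P(C=c)
 = 0·2/15 + 1·4/15 + 4·1/3 + 9·1/15 + 16·1/5
 = 0 + 4/15 + 4/3 + 3/5 + 16/5
 = 27/5

5.4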